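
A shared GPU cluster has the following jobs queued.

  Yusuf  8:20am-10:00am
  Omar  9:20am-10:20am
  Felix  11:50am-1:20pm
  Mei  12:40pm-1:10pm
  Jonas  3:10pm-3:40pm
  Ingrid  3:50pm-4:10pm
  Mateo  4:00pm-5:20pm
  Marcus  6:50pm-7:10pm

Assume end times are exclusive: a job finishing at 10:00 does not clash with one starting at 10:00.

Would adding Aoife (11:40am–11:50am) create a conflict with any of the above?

Yusuf: ends 10:00am at or before Aoife starts 11:40am → clear.
Omar: ends 10:20am at or before Aoife starts 11:40am → clear.
Felix: starts 11:50am at or after Aoife ends 11:50am → clear.
Mei: starts 12:40pm at or after Aoife ends 11:50am → clear.
Jonas: starts 3:10pm at or after Aoife ends 11:50am → clear.
Ingrid: starts 3:50pm at or after Aoife ends 11:50am → clear.
Mateo: starts 4:00pm at or after Aoife ends 11:50am → clear.
Marcus: starts 6:50pm at or after Aoife ends 11:50am → clear.

No — it doesn't clash with anything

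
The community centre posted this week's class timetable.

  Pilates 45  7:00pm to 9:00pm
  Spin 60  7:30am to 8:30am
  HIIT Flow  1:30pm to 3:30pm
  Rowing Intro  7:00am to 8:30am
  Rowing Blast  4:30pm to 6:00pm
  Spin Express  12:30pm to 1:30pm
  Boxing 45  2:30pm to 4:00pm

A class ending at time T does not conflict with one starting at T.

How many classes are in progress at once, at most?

2

Sweep the timeline, counting +1 at each start and −1 at each end (ends before starts at a tie):
7:00am start Rowing Intro → 1
7:30am start Spin 60 → 2
8:30am end Rowing Intro → 1
8:30am end Spin 60 → 0
12:30pm start Spin Express → 1
1:30pm end Spin Express → 0
1:30pm start HIIT Flow → 1
2:30pm start Boxing 45 → 2
3:30pm end HIIT Flow → 1
4:00pm end Boxing 45 → 0
4:30pm start Rowing Blast → 1
6:00pm end Rowing Blast → 0
7:00pm start Pilates 45 → 1
9:00pm end Pilates 45 → 0
Peak is 2, at 7:30am (Rowing Intro, Spin 60).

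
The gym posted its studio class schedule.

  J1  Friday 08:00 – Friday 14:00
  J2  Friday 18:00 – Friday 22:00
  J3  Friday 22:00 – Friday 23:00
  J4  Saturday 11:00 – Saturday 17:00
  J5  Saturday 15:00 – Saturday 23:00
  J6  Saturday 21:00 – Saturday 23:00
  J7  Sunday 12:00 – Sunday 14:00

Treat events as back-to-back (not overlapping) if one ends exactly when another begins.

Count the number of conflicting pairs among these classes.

2

Check each pair: they overlap iff neither finishes before the other starts.
Sorted by start: J1, J2, J3, J4, J5, J6, J7.
J2 starts after J1 ends — done with J1.
J3 starts exactly when J2 ends (back-to-back, no overlap) — done with J2.
J4 starts after J3 ends — done with J3.
J5 starts before J4 ends → J4 and J5 overlap.
J6 starts after J4 ends — done with J4.
J6 starts before J5 ends → J5 and J6 overlap.
J7 starts after J5 ends.
J7 starts after J6 ends.
Overlapping pairs: J4 & J5, J5 & J6 — 2 in total.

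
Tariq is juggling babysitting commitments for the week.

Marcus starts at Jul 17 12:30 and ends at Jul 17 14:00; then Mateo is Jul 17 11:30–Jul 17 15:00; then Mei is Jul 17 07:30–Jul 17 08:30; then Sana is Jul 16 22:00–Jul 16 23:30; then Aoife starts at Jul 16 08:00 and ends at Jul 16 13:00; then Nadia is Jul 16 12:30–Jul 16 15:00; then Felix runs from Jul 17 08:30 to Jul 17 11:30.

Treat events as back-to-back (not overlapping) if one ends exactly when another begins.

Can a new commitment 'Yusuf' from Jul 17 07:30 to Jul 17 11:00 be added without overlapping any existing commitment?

Aoife: ends Jul 16 13:00 at or before Yusuf starts Jul 17 07:30 → clear.
Nadia: ends Jul 16 15:00 at or before Yusuf starts Jul 17 07:30 → clear.
Sana: ends Jul 16 23:30 at or before Yusuf starts Jul 17 07:30 → clear.
Mei: starts Jul 17 07:30 before Yusuf ends Jul 17 11:00, and ends Jul 17 08:30 after Yusuf starts Jul 17 07:30 → overlap.
Felix: starts Jul 17 08:30 before Yusuf ends Jul 17 11:00, and ends Jul 17 11:30 after Yusuf starts Jul 17 07:30 → overlap.
Mateo: starts Jul 17 11:30 at or after Yusuf ends Jul 17 11:00 → clear.
Marcus: starts Jul 17 12:30 at or after Yusuf ends Jul 17 11:00 → clear.
Yusuf overlaps Felix, Mei.

No — it overlaps Felix, Mei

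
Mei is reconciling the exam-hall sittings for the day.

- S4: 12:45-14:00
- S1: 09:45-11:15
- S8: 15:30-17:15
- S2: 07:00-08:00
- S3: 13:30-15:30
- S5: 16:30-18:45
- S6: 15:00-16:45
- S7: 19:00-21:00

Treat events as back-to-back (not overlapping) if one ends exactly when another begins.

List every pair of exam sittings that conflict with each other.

Sorted by start: S2, S1, S4, S3, S6, S8, S5, S7.
S1 starts after S2 ends, so S2 has no further overlaps.
S4 starts after S1 ends, so S1 has no further overlaps.
S3 starts before S4 ends → S4 and S3 overlap.
S6 starts after S4 ends, so S4 has no further overlaps.
S6 starts before S3 ends → S3 and S6 overlap.
S8 starts exactly when S3 ends (back-to-back, no overlap), so S3 has no further overlaps.
S8 starts before S6 ends → S6 and S8 overlap.
S5 starts before S6 ends → S6 and S5 overlap.
S7 starts after S6 ends.
S5 starts before S8 ends → S8 and S5 overlap.
S7 starts after S8 ends.
S7 starts after S5 ends.

S3 & S4, S3 & S6, S5 & S6, S5 & S8, S6 & S8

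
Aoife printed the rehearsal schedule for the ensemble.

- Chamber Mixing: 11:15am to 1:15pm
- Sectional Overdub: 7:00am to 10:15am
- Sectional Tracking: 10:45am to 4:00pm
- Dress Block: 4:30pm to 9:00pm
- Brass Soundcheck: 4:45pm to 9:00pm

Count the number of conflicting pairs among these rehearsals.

2

Two intervals overlap when each starts before the other ends.
Sorted by start: Sectional Overdub, Sectional Tracking, Chamber Mixing, Dress Block, Brass Soundcheck.
Sectional Tracking starts after Sectional Overdub ends, so Sectional Overdub has no further overlaps.
Chamber Mixing starts before Sectional Tracking ends → Sectional Tracking and Chamber Mixing overlap.
Dress Block starts after Sectional Tracking ends, so Sectional Tracking has no further overlaps.
Dress Block starts after Chamber Mixing ends, so Chamber Mixing has no further overlaps.
Brass Soundcheck starts before Dress Block ends → Dress Block and Brass Soundcheck overlap.
Overlapping pairs: Brass Soundcheck & Dress Block, Chamber Mixing & Sectional Tracking — 2 in total.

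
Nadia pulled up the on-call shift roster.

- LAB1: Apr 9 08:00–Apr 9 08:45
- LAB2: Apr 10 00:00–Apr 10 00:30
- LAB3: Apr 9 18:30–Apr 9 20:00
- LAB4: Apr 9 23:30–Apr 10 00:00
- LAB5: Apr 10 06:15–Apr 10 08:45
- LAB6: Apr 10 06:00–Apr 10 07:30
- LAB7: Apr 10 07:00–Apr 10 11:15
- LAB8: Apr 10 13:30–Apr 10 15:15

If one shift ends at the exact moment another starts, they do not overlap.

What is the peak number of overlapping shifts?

3

Sweep the timeline, counting +1 at each start and −1 at each end (ends before starts at a tie):
Apr 9 08:00 start LAB1 → 1
Apr 9 08:45 end LAB1 → 0
Apr 9 18:30 start LAB3 → 1
Apr 9 20:00 end LAB3 → 0
Apr 9 23:30 start LAB4 → 1
Apr 10 00:00 end LAB4 → 0
Apr 10 00:00 start LAB2 → 1
Apr 10 00:30 end LAB2 → 0
Apr 10 06:00 start LAB6 → 1
Apr 10 06:15 start LAB5 → 2
Apr 10 07:00 start LAB7 → 3
Apr 10 07:30 end LAB6 → 2
Apr 10 08:45 end LAB5 → 1
Apr 10 11:15 end LAB7 → 0
Apr 10 13:30 start LAB8 → 1
Apr 10 15:15 end LAB8 → 0
Peak is 3, at Apr 10 07:00 (LAB5, LAB6, LAB7).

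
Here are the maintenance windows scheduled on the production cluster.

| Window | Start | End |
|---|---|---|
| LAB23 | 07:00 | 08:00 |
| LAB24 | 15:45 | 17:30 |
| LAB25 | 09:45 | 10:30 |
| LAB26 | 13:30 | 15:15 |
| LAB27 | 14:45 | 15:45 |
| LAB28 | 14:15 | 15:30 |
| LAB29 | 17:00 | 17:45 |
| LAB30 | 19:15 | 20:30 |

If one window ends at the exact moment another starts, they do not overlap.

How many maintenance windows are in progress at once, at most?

Sweep the timeline, counting +1 at each start and −1 at each end (ends before starts at a tie):
07:00 start LAB23 → 1
08:00 end LAB23 → 0
09:45 start LAB25 → 1
10:30 end LAB25 → 0
13:30 start LAB26 → 1
14:15 start LAB28 → 2
14:45 start LAB27 → 3
15:15 end LAB26 → 2
15:30 end LAB28 → 1
15:45 end LAB27 → 0
15:45 start LAB24 → 1
17:00 start LAB29 → 2
17:30 end LAB24 → 1
17:45 end LAB29 → 0
19:15 start LAB30 → 1
20:30 end LAB30 → 0
Peak is 3, at 14:45 (LAB26, LAB27, LAB28).

3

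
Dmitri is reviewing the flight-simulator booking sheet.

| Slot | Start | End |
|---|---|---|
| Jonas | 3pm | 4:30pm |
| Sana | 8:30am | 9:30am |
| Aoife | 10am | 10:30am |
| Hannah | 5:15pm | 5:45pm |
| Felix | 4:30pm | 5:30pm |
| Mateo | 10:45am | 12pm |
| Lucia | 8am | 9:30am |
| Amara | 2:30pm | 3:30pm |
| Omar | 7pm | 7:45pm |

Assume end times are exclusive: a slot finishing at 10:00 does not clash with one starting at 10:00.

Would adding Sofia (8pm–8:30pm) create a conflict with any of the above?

Lucia: ends 9:30am at or before Sofia starts 8pm → clear.
Sana: ends 9:30am at or before Sofia starts 8pm → clear.
Aoife: ends 10:30am at or before Sofia starts 8pm → clear.
Mateo: ends 12pm at or before Sofia starts 8pm → clear.
Amara: ends 3:30pm at or before Sofia starts 8pm → clear.
Jonas: ends 4:30pm at or before Sofia starts 8pm → clear.
Felix: ends 5:30pm at or before Sofia starts 8pm → clear.
Hannah: ends 5:45pm at or before Sofia starts 8pm → clear.
Omar: ends 7:45pm at or before Sofia starts 8pm → clear.

No — it doesn't clash with anything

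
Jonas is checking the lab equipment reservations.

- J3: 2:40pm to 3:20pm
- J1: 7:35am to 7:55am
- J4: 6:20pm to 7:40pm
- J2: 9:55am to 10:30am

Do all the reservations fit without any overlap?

Sorted by start: J1, J2, J3, J4.
J2 starts after J1 ends, so nothing later overlaps J1 either.
J3 starts after J2 ends, so nothing later overlaps J2 either.
J4 starts after J3 ends.
Every pair is clear; the schedule has no overlaps.

Yes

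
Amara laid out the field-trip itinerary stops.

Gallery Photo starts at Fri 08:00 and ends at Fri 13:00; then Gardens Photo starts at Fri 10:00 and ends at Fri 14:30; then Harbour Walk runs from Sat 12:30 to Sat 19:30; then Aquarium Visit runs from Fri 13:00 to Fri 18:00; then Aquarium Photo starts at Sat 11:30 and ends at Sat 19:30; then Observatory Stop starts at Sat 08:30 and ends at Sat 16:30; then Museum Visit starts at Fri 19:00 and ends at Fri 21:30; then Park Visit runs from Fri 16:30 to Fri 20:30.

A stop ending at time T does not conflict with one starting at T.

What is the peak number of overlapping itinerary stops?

3

Walk through starts and ends in time order (an end at T is processed before a start at T):
Fri 08:00 start Gallery Photo → 1
Fri 10:00 start Gardens Photo → 2
Fri 13:00 end Gallery Photo → 1
Fri 13:00 start Aquarium Visit → 2
Fri 14:30 end Gardens Photo → 1
Fri 16:30 start Park Visit → 2
Fri 18:00 end Aquarium Visit → 1
Fri 19:00 start Museum Visit → 2
Fri 20:30 end Park Visit → 1
Fri 21:30 end Museum Visit → 0
Sat 08:30 start Observatory Stop → 1
Sat 11:30 start Aquarium Photo → 2
Sat 12:30 start Harbour Walk → 3
Sat 16:30 end Observatory Stop → 2
Sat 19:30 end Aquarium Photo → 1
Sat 19:30 end Harbour Walk → 0
Peak is 3, at Sat 12:30 (Aquarium Photo, Harbour Walk, Observatory Stop).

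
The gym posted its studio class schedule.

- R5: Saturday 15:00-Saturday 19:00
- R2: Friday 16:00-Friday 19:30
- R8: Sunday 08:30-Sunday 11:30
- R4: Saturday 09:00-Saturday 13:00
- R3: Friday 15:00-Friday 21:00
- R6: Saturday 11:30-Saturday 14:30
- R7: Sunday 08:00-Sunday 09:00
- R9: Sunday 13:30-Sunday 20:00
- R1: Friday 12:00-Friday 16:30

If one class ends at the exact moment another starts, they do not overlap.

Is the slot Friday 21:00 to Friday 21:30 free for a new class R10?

R1: ends Friday 16:30 at or before R10 starts Friday 21:00 → clear.
R3: ends Friday 21:00 at or before R10 starts Friday 21:00 → clear.
R2: ends Friday 19:30 at or before R10 starts Friday 21:00 → clear.
R4: starts Saturday 09:00 at or after R10 ends Friday 21:30 → clear.
R6: starts Saturday 11:30 at or after R10 ends Friday 21:30 → clear.
R5: starts Saturday 15:00 at or after R10 ends Friday 21:30 → clear.
R7: starts Sunday 08:00 at or after R10 ends Friday 21:30 → clear.
R8: starts Sunday 08:30 at or after R10 ends Friday 21:30 → clear.
R9: starts Sunday 13:30 at or after R10 ends Friday 21:30 → clear.

Yes — the slot is free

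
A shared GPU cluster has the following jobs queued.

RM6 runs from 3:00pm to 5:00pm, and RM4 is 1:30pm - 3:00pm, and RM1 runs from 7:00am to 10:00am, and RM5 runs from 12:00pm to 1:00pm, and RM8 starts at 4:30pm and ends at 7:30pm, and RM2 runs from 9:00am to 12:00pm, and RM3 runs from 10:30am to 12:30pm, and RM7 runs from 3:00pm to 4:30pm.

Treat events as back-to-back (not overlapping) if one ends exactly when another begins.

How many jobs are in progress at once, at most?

2

Sweep the timeline, counting +1 at each start and −1 at each end (ends before starts at a tie):
7:00am start RM1 → 1
9:00am start RM2 → 2
10:00am end RM1 → 1
10:30am start RM3 → 2
12:00pm end RM2 → 1
12:00pm start RM5 → 2
12:30pm end RM3 → 1
1:00pm end RM5 → 0
1:30pm start RM4 → 1
3:00pm end RM4 → 0
3:00pm start RM6 → 1
3:00pm start RM7 → 2
4:30pm end RM7 → 1
4:30pm start RM8 → 2
5:00pm end RM6 → 1
7:30pm end RM8 → 0
Peak is 2, at 9:00am (RM1, RM2).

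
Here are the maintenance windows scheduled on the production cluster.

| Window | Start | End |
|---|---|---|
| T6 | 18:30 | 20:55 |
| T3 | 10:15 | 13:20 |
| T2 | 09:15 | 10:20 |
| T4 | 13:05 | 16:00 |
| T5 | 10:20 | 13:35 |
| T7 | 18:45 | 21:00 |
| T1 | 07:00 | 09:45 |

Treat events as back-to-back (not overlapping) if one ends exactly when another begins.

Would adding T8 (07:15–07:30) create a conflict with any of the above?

T1: starts 07:00 before T8 ends 07:30, and ends 09:45 after T8 starts 07:15 → overlap.
T2: starts 09:15 at or after T8 ends 07:30 → clear.
T3: starts 10:15 at or after T8 ends 07:30 → clear.
T5: starts 10:20 at or after T8 ends 07:30 → clear.
T4: starts 13:05 at or after T8 ends 07:30 → clear.
T6: starts 18:30 at or after T8 ends 07:30 → clear.
T7: starts 18:45 at or after T8 ends 07:30 → clear.
T8 overlaps T1.

Yes — it overlaps T1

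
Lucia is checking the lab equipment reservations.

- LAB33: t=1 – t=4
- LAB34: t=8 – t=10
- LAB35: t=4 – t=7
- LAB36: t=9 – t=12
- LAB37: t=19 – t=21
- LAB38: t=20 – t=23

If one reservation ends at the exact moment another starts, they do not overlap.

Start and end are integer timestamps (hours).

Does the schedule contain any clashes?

Sorted by start: LAB33, LAB35, LAB34, LAB36, LAB37, LAB38.
LAB35 starts exactly when LAB33 ends (back-to-back, no overlap), so nothing later overlaps LAB33 either.
LAB34 starts after LAB35 ends, so nothing later overlaps LAB35 either.
LAB36 starts before LAB34 ends → LAB34 and LAB36 overlap.
That's a conflict, so the schedule is not conflict-free.

Yes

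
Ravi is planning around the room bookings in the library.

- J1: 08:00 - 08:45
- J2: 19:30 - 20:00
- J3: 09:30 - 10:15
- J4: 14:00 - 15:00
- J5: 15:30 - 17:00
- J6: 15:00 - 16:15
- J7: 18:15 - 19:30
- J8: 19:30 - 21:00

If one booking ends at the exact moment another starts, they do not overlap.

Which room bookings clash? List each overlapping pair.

J2 & J8, J5 & J6

Sorted by start: J1, J3, J4, J6, J5, J7, J2, J8.
J3 starts after J1 ends — done with J1.
J4 starts after J3 ends — done with J3.
J6 starts exactly when J4 ends (back-to-back, no overlap) — done with J4.
J5 starts before J6 ends → J6 and J5 overlap.
J7 starts after J6 ends — done with J6.
J7 starts after J5 ends — done with J5.
J2 starts exactly when J7 ends (back-to-back, no overlap) — done with J7.
J8 starts before J2 ends → J2 and J8 overlap.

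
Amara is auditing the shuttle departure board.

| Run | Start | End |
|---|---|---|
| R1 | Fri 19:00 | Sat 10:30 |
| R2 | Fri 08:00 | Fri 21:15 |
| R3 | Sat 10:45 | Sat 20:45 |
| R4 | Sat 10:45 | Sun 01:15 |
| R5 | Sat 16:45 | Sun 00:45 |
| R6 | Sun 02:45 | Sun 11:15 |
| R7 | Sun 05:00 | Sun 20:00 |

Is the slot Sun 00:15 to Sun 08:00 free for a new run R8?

No — it overlaps R4, R5, R6, R7

R2: ends Fri 21:15 at or before R8 starts Sun 00:15 → clear.
R1: ends Sat 10:30 at or before R8 starts Sun 00:15 → clear.
R3: ends Sat 20:45 at or before R8 starts Sun 00:15 → clear.
R4: starts Sat 10:45 before R8 ends Sun 08:00, and ends Sun 01:15 after R8 starts Sun 00:15 → overlap.
R5: starts Sat 16:45 before R8 ends Sun 08:00, and ends Sun 00:45 after R8 starts Sun 00:15 → overlap.
R6: starts Sun 02:45 before R8 ends Sun 08:00, and ends Sun 11:15 after R8 starts Sun 00:15 → overlap.
R7: starts Sun 05:00 before R8 ends Sun 08:00, and ends Sun 20:00 after R8 starts Sun 00:15 → overlap.
R8 overlaps R4, R5, R6, R7.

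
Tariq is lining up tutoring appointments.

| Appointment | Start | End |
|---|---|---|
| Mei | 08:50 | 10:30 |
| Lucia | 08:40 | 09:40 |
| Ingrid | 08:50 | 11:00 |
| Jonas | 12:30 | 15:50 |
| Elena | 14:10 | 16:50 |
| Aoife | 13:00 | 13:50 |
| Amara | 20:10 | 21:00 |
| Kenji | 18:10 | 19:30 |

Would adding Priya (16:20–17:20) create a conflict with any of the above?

Lucia: ends 09:40 at or before Priya starts 16:20 → clear.
Mei: ends 10:30 at or before Priya starts 16:20 → clear.
Ingrid: ends 11:00 at or before Priya starts 16:20 → clear.
Jonas: ends 15:50 at or before Priya starts 16:20 → clear.
Aoife: ends 13:50 at or before Priya starts 16:20 → clear.
Elena: starts 14:10 before Priya ends 17:20, and ends 16:50 after Priya starts 16:20 → overlap.
Kenji: starts 18:10 at or after Priya ends 17:20 → clear.
Amara: starts 20:10 at or after Priya ends 17:20 → clear.
Priya overlaps Elena.

Yes — it overlaps Elena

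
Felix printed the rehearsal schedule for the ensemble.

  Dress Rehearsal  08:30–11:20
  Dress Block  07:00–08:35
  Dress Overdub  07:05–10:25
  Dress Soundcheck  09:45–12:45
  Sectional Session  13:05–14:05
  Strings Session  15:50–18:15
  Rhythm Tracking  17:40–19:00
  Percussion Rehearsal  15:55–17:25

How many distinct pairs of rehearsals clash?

7

Sorted by start: Dress Block, Dress Overdub, Dress Rehearsal, Dress Soundcheck, Sectional Session, Strings Session, Percussion Rehearsal, Rhythm Tracking.
Dress Overdub starts before Dress Block ends → Dress Block and Dress Overdub overlap.
Dress Rehearsal starts before Dress Block ends → Dress Block and Dress Rehearsal overlap.
Dress Soundcheck starts after Dress Block ends — done with Dress Block.
Dress Rehearsal starts before Dress Overdub ends → Dress Overdub and Dress Rehearsal overlap.
Dress Soundcheck starts before Dress Overdub ends → Dress Overdub and Dress Soundcheck overlap.
Sectional Session starts after Dress Overdub ends — done with Dress Overdub.
Dress Soundcheck starts before Dress Rehearsal ends → Dress Rehearsal and Dress Soundcheck overlap.
Sectional Session starts after Dress Rehearsal ends — done with Dress Rehearsal.
Sectional Session starts after Dress Soundcheck ends — done with Dress Soundcheck.
Strings Session starts after Sectional Session ends — done with Sectional Session.
Percussion Rehearsal starts before Strings Session ends → Strings Session and Percussion Rehearsal overlap.
Rhythm Tracking starts before Strings Session ends → Strings Session and Rhythm Tracking overlap.
Rhythm Tracking starts after Percussion Rehearsal ends.
Overlapping pairs: Dress Block & Dress Overdub, Dress Block & Dress Rehearsal, Dress Overdub & Dress Rehearsal, Dress Overdub & Dress Soundcheck, Dress Rehearsal & Dress Soundcheck, Percussion Rehearsal & Strings Session, Rhythm Tracking & Strings Session — 7 in total.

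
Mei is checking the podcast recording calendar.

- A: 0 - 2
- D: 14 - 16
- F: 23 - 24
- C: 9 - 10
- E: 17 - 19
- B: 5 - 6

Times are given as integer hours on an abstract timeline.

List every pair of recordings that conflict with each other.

no overlapping pairs

Sorted by start: A, B, C, D, E, F.
B starts after A ends, so A has no further overlaps.
C starts after B ends, so B has no further overlaps.
D starts after C ends, so C has no further overlaps.
E starts after D ends, so D has no further overlaps.
F starts after E ends.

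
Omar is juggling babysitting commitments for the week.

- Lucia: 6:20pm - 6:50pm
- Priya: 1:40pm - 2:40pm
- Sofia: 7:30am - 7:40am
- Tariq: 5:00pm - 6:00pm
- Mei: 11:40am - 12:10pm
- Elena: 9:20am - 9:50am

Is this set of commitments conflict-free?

Sorted by start: Sofia, Elena, Mei, Priya, Tariq, Lucia.
Elena starts after Sofia ends — done with Sofia.
Mei starts after Elena ends — done with Elena.
Priya starts after Mei ends — done with Mei.
Tariq starts after Priya ends — done with Priya.
Lucia starts after Tariq ends.
Every pair is clear; the schedule has no overlaps.

Yes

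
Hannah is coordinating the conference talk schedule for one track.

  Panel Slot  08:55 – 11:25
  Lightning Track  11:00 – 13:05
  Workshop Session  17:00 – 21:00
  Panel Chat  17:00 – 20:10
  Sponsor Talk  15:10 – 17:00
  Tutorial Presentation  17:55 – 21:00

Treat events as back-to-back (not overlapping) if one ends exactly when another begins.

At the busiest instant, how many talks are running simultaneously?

Sweep the timeline, counting +1 at each start and −1 at each end (ends before starts at a tie):
08:55 start Panel Slot → 1
11:00 start Lightning Track → 2
11:25 end Panel Slot → 1
13:05 end Lightning Track → 0
15:10 start Sponsor Talk → 1
17:00 end Sponsor Talk → 0
17:00 start Panel Chat → 1
17:00 start Workshop Session → 2
17:55 start Tutorial Presentation → 3
20:10 end Panel Chat → 2
21:00 end Tutorial Presentation → 1
21:00 end Workshop Session → 0
Peak is 3, at 17:55 (Panel Chat, Tutorial Presentation, Workshop Session).

3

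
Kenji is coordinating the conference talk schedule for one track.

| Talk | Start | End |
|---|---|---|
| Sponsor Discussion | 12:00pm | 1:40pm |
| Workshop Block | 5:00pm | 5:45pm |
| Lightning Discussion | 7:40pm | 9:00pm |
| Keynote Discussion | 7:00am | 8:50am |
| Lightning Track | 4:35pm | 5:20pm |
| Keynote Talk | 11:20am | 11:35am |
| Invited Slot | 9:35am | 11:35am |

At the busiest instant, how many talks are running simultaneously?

2

Sweep the timeline, counting +1 at each start and −1 at each end (ends before starts at a tie):
7:00am start Keynote Discussion → 1
8:50am end Keynote Discussion → 0
9:35am start Invited Slot → 1
11:20am start Keynote Talk → 2
11:35am end Invited Slot → 1
11:35am end Keynote Talk → 0
12:00pm start Sponsor Discussion → 1
1:40pm end Sponsor Discussion → 0
4:35pm start Lightning Track → 1
5:00pm start Workshop Block → 2
5:20pm end Lightning Track → 1
5:45pm end Workshop Block → 0
7:40pm start Lightning Discussion → 1
9:00pm end Lightning Discussion → 0
Peak is 2, at 11:20am (Invited Slot, Keynote Talk).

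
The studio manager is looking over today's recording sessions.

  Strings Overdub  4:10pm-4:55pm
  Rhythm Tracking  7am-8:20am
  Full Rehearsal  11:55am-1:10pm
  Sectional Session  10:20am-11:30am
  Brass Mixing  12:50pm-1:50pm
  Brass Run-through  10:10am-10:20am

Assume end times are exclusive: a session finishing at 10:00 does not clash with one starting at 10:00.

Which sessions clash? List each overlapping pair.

Brass Mixing & Full Rehearsal

Sorted by start: Rhythm Tracking, Brass Run-through, Sectional Session, Full Rehearsal, Brass Mixing, Strings Overdub.
Brass Run-through starts after Rhythm Tracking ends; Rhythm Tracking is clear from here.
Sectional Session starts exactly when Brass Run-through ends (back-to-back, no overlap); Brass Run-through is clear from here.
Full Rehearsal starts after Sectional Session ends; Sectional Session is clear from here.
Brass Mixing starts before Full Rehearsal ends → Full Rehearsal and Brass Mixing overlap.
Strings Overdub starts after Full Rehearsal ends.
Strings Overdub starts after Brass Mixing ends.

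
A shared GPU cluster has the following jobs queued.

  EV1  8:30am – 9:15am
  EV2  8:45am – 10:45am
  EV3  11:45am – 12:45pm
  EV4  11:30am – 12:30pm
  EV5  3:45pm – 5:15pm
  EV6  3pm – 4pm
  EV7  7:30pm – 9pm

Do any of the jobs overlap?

Sorted by start: EV1, EV2, EV4, EV3, EV6, EV5, EV7.
EV2 starts before EV1 ends → EV1 and EV2 overlap.
That's a conflict, so the schedule is not conflict-free.

Yes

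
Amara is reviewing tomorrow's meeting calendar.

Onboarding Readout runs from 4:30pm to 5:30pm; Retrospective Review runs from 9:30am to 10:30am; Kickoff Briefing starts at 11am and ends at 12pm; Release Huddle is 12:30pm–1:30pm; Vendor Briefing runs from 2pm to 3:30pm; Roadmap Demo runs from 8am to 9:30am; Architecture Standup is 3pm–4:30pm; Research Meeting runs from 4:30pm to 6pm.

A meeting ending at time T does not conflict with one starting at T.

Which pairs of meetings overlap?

Architecture Standup & Vendor Briefing, Onboarding Readout & Research Meeting

Sorted by start: Roadmap Demo, Retrospective Review, Kickoff Briefing, Release Huddle, Vendor Briefing, Architecture Standup, Onboarding Readout, Research Meeting.
Retrospective Review starts exactly when Roadmap Demo ends (back-to-back, no overlap), so Roadmap Demo has no further overlaps.
Kickoff Briefing starts after Retrospective Review ends, so Retrospective Review has no further overlaps.
Release Huddle starts after Kickoff Briefing ends, so Kickoff Briefing has no further overlaps.
Vendor Briefing starts after Release Huddle ends, so Release Huddle has no further overlaps.
Architecture Standup starts before Vendor Briefing ends → Vendor Briefing and Architecture Standup overlap.
Onboarding Readout starts after Vendor Briefing ends, so Vendor Briefing has no further overlaps.
Onboarding Readout starts exactly when Architecture Standup ends (back-to-back, no overlap), so Architecture Standup has no further overlaps.
Research Meeting starts before Onboarding Readout ends → Onboarding Readout and Research Meeting overlap.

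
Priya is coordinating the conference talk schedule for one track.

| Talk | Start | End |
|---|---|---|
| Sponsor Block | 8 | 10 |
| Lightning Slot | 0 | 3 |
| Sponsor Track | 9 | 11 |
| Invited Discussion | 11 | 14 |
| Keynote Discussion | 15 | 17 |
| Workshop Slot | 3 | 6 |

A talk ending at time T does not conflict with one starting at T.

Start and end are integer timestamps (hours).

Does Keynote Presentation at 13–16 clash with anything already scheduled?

Yes — it overlaps Invited Discussion, Keynote Discussion

Lightning Slot: ends 3 at or before Keynote Presentation starts 13 → clear.
Workshop Slot: ends 6 at or before Keynote Presentation starts 13 → clear.
Sponsor Block: ends 10 at or before Keynote Presentation starts 13 → clear.
Sponsor Track: ends 11 at or before Keynote Presentation starts 13 → clear.
Invited Discussion: starts 11 before Keynote Presentation ends 16, and ends 14 after Keynote Presentation starts 13 → overlap.
Keynote Discussion: starts 15 before Keynote Presentation ends 16, and ends 17 after Keynote Presentation starts 13 → overlap.
Keynote Presentation overlaps Invited Discussion, Keynote Discussion.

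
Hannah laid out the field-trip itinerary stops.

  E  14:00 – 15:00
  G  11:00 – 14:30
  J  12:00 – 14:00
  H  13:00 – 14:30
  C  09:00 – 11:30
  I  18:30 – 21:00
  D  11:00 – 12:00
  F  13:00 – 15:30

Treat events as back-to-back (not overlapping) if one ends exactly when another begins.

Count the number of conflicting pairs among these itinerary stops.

12

Sorted by start: C, D, G, J, F, H, E, I.
D starts before C ends → C and D overlap.
G starts before C ends → C and G overlap.
J starts after C ends, so nothing later overlaps C either.
G starts before D ends → D and G overlap.
J starts exactly when D ends (back-to-back, no overlap), so nothing later overlaps D either.
J starts before G ends → G and J overlap.
F starts before G ends → G and F overlap.
H starts before G ends → G and H overlap.
E starts before G ends → G and E overlap.
I starts after G ends.
F starts before J ends → J and F overlap.
H starts before J ends → J and H overlap.
E starts exactly when J ends (back-to-back, no overlap), so nothing later overlaps J either.
H starts before F ends → F and H overlap.
E starts before F ends → F and E overlap.
I starts after F ends.
E starts before H ends → H and E overlap.
I starts after H ends.
I starts after E ends.
Overlapping pairs: C & D, C & G, D & G, E & F, E & G, E & H, F & G, F & H, F & J, G & H, G & J, H & J — 12 in total.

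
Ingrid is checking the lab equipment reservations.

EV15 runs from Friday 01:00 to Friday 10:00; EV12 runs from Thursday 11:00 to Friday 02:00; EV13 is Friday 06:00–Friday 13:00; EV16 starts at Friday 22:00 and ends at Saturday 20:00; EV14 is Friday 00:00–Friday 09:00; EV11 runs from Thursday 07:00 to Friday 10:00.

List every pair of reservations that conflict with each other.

EV11 & EV12, EV11 & EV13, EV11 & EV14, EV11 & EV15, EV12 & EV14, EV12 & EV15, EV13 & EV14, EV13 & EV15, EV14 & EV15

Sorted by start: EV11, EV12, EV14, EV15, EV13, EV16.
EV12 starts before EV11 ends → EV11 and EV12 overlap.
EV14 starts before EV11 ends → EV11 and EV14 overlap.
EV15 starts before EV11 ends → EV11 and EV15 overlap.
EV13 starts before EV11 ends → EV11 and EV13 overlap.
EV16 starts after EV11 ends.
EV14 starts before EV12 ends → EV12 and EV14 overlap.
EV15 starts before EV12 ends → EV12 and EV15 overlap.
EV13 starts after EV12 ends; EV12 is clear from here.
EV15 starts before EV14 ends → EV14 and EV15 overlap.
EV13 starts before EV14 ends → EV14 and EV13 overlap.
EV16 starts after EV14 ends.
EV13 starts before EV15 ends → EV15 and EV13 overlap.
EV16 starts after EV15 ends.
EV16 starts after EV13 ends.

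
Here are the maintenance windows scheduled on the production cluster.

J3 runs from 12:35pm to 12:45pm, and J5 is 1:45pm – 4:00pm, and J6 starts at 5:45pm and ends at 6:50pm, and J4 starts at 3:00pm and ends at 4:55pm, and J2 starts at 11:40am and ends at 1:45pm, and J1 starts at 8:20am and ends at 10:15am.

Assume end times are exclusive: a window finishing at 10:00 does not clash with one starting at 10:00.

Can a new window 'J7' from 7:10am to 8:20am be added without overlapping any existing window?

J1: starts 8:20am at or after J7 ends 8:20am → clear.
J2: starts 11:40am at or after J7 ends 8:20am → clear.
J3: starts 12:35pm at or after J7 ends 8:20am → clear.
J5: starts 1:45pm at or after J7 ends 8:20am → clear.
J4: starts 3:00pm at or after J7 ends 8:20am → clear.
J6: starts 5:45pm at or after J7 ends 8:20am → clear.

Yes — the slot is free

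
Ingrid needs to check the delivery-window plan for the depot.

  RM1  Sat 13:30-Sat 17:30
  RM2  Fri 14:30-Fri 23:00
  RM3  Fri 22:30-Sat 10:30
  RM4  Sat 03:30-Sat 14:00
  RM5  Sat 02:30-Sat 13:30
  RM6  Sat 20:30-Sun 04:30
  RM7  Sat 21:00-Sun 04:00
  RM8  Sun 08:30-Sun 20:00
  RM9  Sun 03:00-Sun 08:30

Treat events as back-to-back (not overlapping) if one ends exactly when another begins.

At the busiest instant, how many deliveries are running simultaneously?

3

Walk through starts and ends in time order (an end at T is processed before a start at T):
Fri 14:30 start RM2 → 1
Fri 22:30 start RM3 → 2
Fri 23:00 end RM2 → 1
Sat 02:30 start RM5 → 2
Sat 03:30 start RM4 → 3
Sat 10:30 end RM3 → 2
Sat 13:30 end RM5 → 1
Sat 13:30 start RM1 → 2
Sat 14:00 end RM4 → 1
Sat 17:30 end RM1 → 0
Sat 20:30 start RM6 → 1
Sat 21:00 start RM7 → 2
Sun 03:00 start RM9 → 3
Sun 04:00 end RM7 → 2
Sun 04:30 end RM6 → 1
Sun 08:30 end RM9 → 0
Sun 08:30 start RM8 → 1
Sun 20:00 end RM8 → 0
Peak is 3, at Sat 03:30 (RM3, RM4, RM5).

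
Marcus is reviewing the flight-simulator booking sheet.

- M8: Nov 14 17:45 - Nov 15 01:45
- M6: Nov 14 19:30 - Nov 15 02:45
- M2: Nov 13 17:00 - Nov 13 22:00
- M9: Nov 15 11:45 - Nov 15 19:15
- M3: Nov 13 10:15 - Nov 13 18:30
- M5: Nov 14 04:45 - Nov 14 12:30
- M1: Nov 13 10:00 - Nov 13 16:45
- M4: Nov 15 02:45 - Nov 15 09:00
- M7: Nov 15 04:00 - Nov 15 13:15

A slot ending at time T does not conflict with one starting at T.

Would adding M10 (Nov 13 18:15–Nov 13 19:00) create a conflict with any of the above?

Yes — it overlaps M2, M3

M1: ends Nov 13 16:45 at or before M10 starts Nov 13 18:15 → clear.
M3: starts Nov 13 10:15 before M10 ends Nov 13 19:00, and ends Nov 13 18:30 after M10 starts Nov 13 18:15 → overlap.
M2: starts Nov 13 17:00 before M10 ends Nov 13 19:00, and ends Nov 13 22:00 after M10 starts Nov 13 18:15 → overlap.
M5: starts Nov 14 04:45 at or after M10 ends Nov 13 19:00 → clear.
M8: starts Nov 14 17:45 at or after M10 ends Nov 13 19:00 → clear.
M6: starts Nov 14 19:30 at or after M10 ends Nov 13 19:00 → clear.
M4: starts Nov 15 02:45 at or after M10 ends Nov 13 19:00 → clear.
M7: starts Nov 15 04:00 at or after M10 ends Nov 13 19:00 → clear.
M9: starts Nov 15 11:45 at or after M10 ends Nov 13 19:00 → clear.
M10 overlaps M2, M3.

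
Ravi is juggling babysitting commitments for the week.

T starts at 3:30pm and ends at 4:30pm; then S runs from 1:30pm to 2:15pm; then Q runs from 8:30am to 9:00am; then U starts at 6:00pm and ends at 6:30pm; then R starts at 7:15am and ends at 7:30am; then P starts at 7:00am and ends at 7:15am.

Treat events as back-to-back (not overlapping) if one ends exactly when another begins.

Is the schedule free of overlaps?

Yes

Sorted by start: P, R, Q, S, T, U.
R starts exactly when P ends (back-to-back, no overlap) — done with P.
Q starts after R ends — done with R.
S starts after Q ends — done with Q.
T starts after S ends — done with S.
U starts after T ends.
Every pair is clear; the schedule has no overlaps.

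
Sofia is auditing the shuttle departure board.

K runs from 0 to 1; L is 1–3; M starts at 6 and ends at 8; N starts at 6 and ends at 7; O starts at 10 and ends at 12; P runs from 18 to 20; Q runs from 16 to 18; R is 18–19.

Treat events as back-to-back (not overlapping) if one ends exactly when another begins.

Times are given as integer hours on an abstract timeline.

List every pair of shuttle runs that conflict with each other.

M & N, P & R

Sorted by start: K, L, M, N, O, Q, P, R.
L starts exactly when K ends (back-to-back, no overlap), so K has no further overlaps.
M starts after L ends, so L has no further overlaps.
N starts before M ends → M and N overlap.
O starts after M ends, so M has no further overlaps.
O starts after N ends, so N has no further overlaps.
Q starts after O ends, so O has no further overlaps.
P starts exactly when Q ends (back-to-back, no overlap), so Q has no further overlaps.
R starts before P ends → P and R overlap.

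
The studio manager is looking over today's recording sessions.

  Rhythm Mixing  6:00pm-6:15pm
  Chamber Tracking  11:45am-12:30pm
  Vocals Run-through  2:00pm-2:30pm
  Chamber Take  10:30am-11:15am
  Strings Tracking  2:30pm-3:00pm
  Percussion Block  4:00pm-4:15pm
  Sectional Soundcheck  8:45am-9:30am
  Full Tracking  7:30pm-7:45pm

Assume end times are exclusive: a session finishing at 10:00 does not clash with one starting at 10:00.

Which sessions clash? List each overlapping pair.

Sorted by start: Sectional Soundcheck, Chamber Take, Chamber Tracking, Vocals Run-through, Strings Tracking, Percussion Block, Rhythm Mixing, Full Tracking.
Chamber Take starts after Sectional Soundcheck ends, so nothing later overlaps Sectional Soundcheck either.
Chamber Tracking starts after Chamber Take ends, so nothing later overlaps Chamber Take either.
Vocals Run-through starts after Chamber Tracking ends, so nothing later overlaps Chamber Tracking either.
Strings Tracking starts exactly when Vocals Run-through ends (back-to-back, no overlap), so nothing later overlaps Vocals Run-through either.
Percussion Block starts after Strings Tracking ends, so nothing later overlaps Strings Tracking either.
Rhythm Mixing starts after Percussion Block ends, so nothing later overlaps Percussion Block either.
Full Tracking starts after Rhythm Mixing ends.

none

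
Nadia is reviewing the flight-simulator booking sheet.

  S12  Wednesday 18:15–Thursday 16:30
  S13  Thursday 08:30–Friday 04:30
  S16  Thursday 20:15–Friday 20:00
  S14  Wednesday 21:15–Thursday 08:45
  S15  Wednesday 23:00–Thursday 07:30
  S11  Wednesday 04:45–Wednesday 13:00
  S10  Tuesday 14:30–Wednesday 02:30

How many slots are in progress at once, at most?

3

Walk through starts and ends in time order (an end at T is processed before a start at T):
Tuesday 14:30 start S10 → 1
Wednesday 02:30 end S10 → 0
Wednesday 04:45 start S11 → 1
Wednesday 13:00 end S11 → 0
Wednesday 18:15 start S12 → 1
Wednesday 21:15 start S14 → 2
Wednesday 23:00 start S15 → 3
Thursday 07:30 end S15 → 2
Thursday 08:30 start S13 → 3
Thursday 08:45 end S14 → 2
Thursday 16:30 end S12 → 1
Thursday 20:15 start S16 → 2
Friday 04:30 end S13 → 1
Friday 20:00 end S16 → 0
Peak is 3, at Wednesday 23:00 (S12, S14, S15).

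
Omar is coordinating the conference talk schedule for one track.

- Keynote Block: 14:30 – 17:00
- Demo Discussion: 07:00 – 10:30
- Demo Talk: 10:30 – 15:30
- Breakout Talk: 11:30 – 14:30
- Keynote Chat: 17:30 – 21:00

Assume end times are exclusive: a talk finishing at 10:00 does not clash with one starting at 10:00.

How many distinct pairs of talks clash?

2

Sorted by start: Demo Discussion, Demo Talk, Breakout Talk, Keynote Block, Keynote Chat.
Demo Talk starts exactly when Demo Discussion ends (back-to-back, no overlap), so Demo Discussion has no further overlaps.
Breakout Talk starts before Demo Talk ends → Demo Talk and Breakout Talk overlap.
Keynote Block starts before Demo Talk ends → Demo Talk and Keynote Block overlap.
Keynote Chat starts after Demo Talk ends.
Keynote Block starts exactly when Breakout Talk ends (back-to-back, no overlap), so Breakout Talk has no further overlaps.
Keynote Chat starts after Keynote Block ends.
Overlapping pairs: Breakout Talk & Demo Talk, Demo Talk & Keynote Block — 2 in total.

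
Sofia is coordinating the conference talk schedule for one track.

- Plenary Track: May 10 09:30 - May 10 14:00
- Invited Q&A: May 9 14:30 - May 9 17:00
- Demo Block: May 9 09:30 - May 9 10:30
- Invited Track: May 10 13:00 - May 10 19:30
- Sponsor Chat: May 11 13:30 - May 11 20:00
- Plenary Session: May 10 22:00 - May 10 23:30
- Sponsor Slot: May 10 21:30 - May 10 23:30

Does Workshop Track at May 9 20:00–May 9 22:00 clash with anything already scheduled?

No — it doesn't clash with anything

Demo Block: ends May 9 10:30 at or before Workshop Track starts May 9 20:00 → clear.
Invited Q&A: ends May 9 17:00 at or before Workshop Track starts May 9 20:00 → clear.
Plenary Track: starts May 10 09:30 at or after Workshop Track ends May 9 22:00 → clear.
Invited Track: starts May 10 13:00 at or after Workshop Track ends May 9 22:00 → clear.
Sponsor Slot: starts May 10 21:30 at or after Workshop Track ends May 9 22:00 → clear.
Plenary Session: starts May 10 22:00 at or after Workshop Track ends May 9 22:00 → clear.
Sponsor Chat: starts May 11 13:30 at or after Workshop Track ends May 9 22:00 → clear.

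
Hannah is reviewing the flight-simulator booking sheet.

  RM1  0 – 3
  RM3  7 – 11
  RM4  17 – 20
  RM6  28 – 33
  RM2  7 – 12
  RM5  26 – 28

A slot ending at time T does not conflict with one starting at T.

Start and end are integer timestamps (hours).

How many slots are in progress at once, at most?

Walk through starts and ends in time order (an end at T is processed before a start at T):
0 start RM1 → 1
3 end RM1 → 0
7 start RM2 → 1
7 start RM3 → 2
11 end RM3 → 1
12 end RM2 → 0
17 start RM4 → 1
20 end RM4 → 0
26 start RM5 → 1
28 end RM5 → 0
28 start RM6 → 1
33 end RM6 → 0
Peak is 2, at 7 (RM2, RM3).

2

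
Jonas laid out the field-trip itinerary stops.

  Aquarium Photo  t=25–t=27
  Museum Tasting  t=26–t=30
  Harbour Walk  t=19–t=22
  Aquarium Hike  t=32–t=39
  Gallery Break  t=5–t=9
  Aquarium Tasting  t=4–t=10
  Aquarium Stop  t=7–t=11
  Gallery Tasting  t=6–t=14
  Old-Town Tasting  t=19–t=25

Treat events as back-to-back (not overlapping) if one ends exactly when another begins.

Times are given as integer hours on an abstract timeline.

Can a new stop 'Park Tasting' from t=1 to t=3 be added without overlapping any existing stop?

Aquarium Tasting: starts t=4 at or after Park Tasting ends t=3 → clear.
Gallery Break: starts t=5 at or after Park Tasting ends t=3 → clear.
Gallery Tasting: starts t=6 at or after Park Tasting ends t=3 → clear.
Aquarium Stop: starts t=7 at or after Park Tasting ends t=3 → clear.
Old-Town Tasting: starts t=19 at or after Park Tasting ends t=3 → clear.
Harbour Walk: starts t=19 at or after Park Tasting ends t=3 → clear.
Aquarium Photo: starts t=25 at or after Park Tasting ends t=3 → clear.
Museum Tasting: starts t=26 at or after Park Tasting ends t=3 → clear.
Aquarium Hike: starts t=32 at or after Park Tasting ends t=3 → clear.

Yes — the slot is free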